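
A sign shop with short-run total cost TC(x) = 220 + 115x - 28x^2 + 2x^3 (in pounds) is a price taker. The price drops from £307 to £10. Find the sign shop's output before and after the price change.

AVC = 115 - 28x + 2x^2, minimized at x = 7 where min AVC = £17. MC = 115 - 56x + 6x^2.
At P = £307 ≥ min AVC, set P = MC on the rising branch: x = 12.
At P = £10 < min AVC = £17, price no longer covers variable cost at any output, so the firm shuts down: x = 0.

Output falls from 12 to 0 (the firm shuts down)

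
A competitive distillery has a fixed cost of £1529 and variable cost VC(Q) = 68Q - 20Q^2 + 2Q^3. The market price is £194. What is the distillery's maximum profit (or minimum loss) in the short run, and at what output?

AVC = 68 - 20Q + 2Q^2 has its minimum £18 at Q = 5; price £194 clears that bar, so the firm operates.
MC = 68 - 40Q + 6Q^2. Setting P = MC and taking the root on the rising branch gives Q* = 9.
TR = 194·9 = 1746. TC = 1529 + 450 = 1979. Profit = 1746 − 1979 = -£233.
That loss of £233 beats the £1529 the firm would lose by shutting down; producing recovers £1296 of fixed cost.

Profit = -£233 at Q = 9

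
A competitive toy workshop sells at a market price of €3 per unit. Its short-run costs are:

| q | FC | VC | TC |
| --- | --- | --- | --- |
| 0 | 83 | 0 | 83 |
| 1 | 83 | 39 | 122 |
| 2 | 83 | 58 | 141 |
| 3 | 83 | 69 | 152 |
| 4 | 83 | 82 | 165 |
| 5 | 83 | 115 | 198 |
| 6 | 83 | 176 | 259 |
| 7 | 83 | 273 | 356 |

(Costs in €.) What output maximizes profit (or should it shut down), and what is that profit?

Compute π = P·q − TC at each output: q=0: -83; q=1: -119; q=2: -135; q=3: -143; q=4: -153; q=5: -183; q=6: -241; q=7: -335.
Profit is highest at q = 0. Equivalently, the lowest AVC in the table is 82/4 ≈ €20.50 at q = 4, and P = €3 falls below it — price never covers variable cost, so the firm shuts down and loses only its fixed cost.

q = 0 (shut down); profit = -€83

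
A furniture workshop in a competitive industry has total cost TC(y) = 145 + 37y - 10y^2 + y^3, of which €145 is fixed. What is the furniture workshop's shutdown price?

€12 per unit

Short-run supply begins at min AVC. From VC = 37y - 10y^2 + y^3, AVC = 37 - 10y + y^2.
At the minimum of AVC, MC = AVC. MC = 37 - 20y + 3y^2; setting MC = AVC gives 2y^2 - 10y = 0, so y = 5. min AVC = 12.
So the shutdown price is €12.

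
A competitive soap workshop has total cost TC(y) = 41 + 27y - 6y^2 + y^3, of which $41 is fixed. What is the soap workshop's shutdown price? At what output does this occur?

Short-run supply begins at min AVC. From VC = 27y - 6y^2 + y^3, AVC = 27 - 6y + y^2.
At the minimum of AVC, MC = AVC. MC = 27 - 12y + 3y^2; setting MC = AVC gives 2y^2 - 6y = 0, so y = 3. min AVC = 18.
For P < $18 the firm produces nothing.

$18 per unit, at y = 3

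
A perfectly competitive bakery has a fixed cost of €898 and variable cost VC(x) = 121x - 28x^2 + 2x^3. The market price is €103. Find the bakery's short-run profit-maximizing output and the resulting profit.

AVC = 121 - 28x + 2x^2; min AVC = €23 at x = 7. Since P = €103 ≥ min AVC, the firm produces.
MC = 121 - 56x + 6x^2. Setting P = MC and taking the root on the rising branch gives x* = 9.
TR = 103·9 = 927. TC = 898 + 279 = 1177. Profit = 927 − 1177 = -€250.
Shutting down would mean losing the fixed cost of €898, so operating at a loss of €250 is better by €648.

Profit = -€250 at x = 9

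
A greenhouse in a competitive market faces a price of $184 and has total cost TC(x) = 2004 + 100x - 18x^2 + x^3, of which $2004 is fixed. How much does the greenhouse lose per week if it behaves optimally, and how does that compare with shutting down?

AVC = 100 - 18x + x^2; min AVC = $19 at x = 9. Since P = $184 ≥ min AVC, the firm produces.
With MC = 100 - 36x + 3x^2, P = MC on the upward-sloping part at x* = 14.
TR = 184·14 = 2576. TC = 2004 + 616 = 2620. Profit = 2576 − 2620 = -$44.
By producing, the firm covers all variable cost plus $1960 of fixed cost; shutting down would lose the full $2004.

Profit = -$44 at x = 14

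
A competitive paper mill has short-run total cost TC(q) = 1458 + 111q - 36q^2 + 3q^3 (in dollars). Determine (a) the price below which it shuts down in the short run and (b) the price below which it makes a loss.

Shutdown price = $3; break-even price = $192

Shutdown price = min AVC. AVC = 111 - 36q + 3q^2, with vertex at q = 6 and minimum $3.
ATC = 1458/q + 111 - 36q + 3q^2. Setting dATC/dq = −1458/q^2 − 36 + 6q = 0 gives q = 9 (since 6·9^3 − 36·9^2 = 1458).
min ATC = 1458/9 + 111 − 36·9 + 3·9^2 = $192. That is the break-even price.
Between these two prices the firm operates at a loss; above $192 it earns a profit.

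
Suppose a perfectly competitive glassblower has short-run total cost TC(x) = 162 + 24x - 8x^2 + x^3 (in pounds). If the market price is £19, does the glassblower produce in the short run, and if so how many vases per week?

From TC, MC = TC'(x) = 24 - 16x + 3x^2 and AVC = VC/x = 24 - 8x + x^2.
AVC hits its minimum where MC = AVC, at x = 4, giving min AVC = 24 - 8·4 + 4^2 = £8.
P = £19 exceeds min AVC = £8, so the firm stays open.
Solving P = MC: 5 - 16x + 3x^2 = 0 ⇒ x = 1/3 or 5. On the upward-sloping branch, x* = 5.
Check: AVC at x = 5 is £9 ≤ P, so revenue covers variable cost.
Profit = P·x − TC = 19·5 − 207 = -£112, a loss, but smaller than the £162 fixed cost the firm would lose by shutting down.

Produce at x = 5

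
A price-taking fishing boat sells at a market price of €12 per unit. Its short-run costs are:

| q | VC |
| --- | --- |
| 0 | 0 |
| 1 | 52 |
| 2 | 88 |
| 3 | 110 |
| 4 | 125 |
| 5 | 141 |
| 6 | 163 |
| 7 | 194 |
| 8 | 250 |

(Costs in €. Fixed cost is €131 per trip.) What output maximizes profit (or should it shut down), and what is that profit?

q = 0 (shut down); profit = -€131

Profit at each row (π = 12q − TC): q=0: -131; q=1: -171; q=2: -195; q=3: -205; q=4: -208; q=5: -212; q=6: -222; q=7: -241; q=8: -285.
Profit is highest at q = 0. Equivalently, the lowest AVC in the table is 163/6 ≈ €27.17 at q = 6, and P = €12 falls below it — price never covers variable cost, so the firm shuts down and loses only its fixed cost.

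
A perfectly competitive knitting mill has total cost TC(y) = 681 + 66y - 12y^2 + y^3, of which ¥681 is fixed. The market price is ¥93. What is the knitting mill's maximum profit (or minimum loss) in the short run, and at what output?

AVC = 66 - 12y + y^2 has its minimum ¥30 at y = 6; price ¥93 clears that bar, so the firm operates.
With MC = 66 - 24y + 3y^2, P = MC on the upward-sloping part at y* = 9.
TR = 93·9 = 837. TC = 681 + 351 = 1032. Profit = 837 − 1032 = -¥195.
That loss of ¥195 beats the ¥681 the firm would lose by shutting down; producing recovers ¥486 of fixed cost.

Profit = -¥195 at y = 9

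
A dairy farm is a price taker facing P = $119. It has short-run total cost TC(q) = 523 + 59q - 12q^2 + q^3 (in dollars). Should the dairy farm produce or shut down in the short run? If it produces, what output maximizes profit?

Variable cost is VC = 59q - 12q^2 + q^3, so AVC = VC/q = 59 - 12q + q^2 and MC = dTC/dq = 59 - 24q + 3q^2.
AVC is minimized where dAVC/dq = -12 + 2q = 0, at q = 6; min AVC = 59 - 12·6 + 6^2 = $23.
Because $119 ≥ $23, revenue can cover variable cost; the firm operates.
P = MC gives -60 - 24q + 3q^2 = 0, with roots -2 and 10. Take the larger (rising MC): q* = 10.
Check: AVC at q = 10 is $39 ≤ P, so revenue covers variable cost.
Profit = P·q − TC = 119·10 − 913 = $277.

Produce at q = 10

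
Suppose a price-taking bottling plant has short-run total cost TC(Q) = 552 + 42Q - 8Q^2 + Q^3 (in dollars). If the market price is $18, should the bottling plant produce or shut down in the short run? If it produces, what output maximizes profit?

Variable cost is VC = 42Q - 8Q^2 + Q^3, so AVC = VC/Q = 42 - 8Q + Q^2 and MC = dTC/dQ = 42 - 16Q + 3Q^2.
AVC hits its minimum where MC = AVC, at Q = 4, giving min AVC = 42 - 8·4 + 4^2 = $26.
P = $18 lies below min AVC = $26; no output level covers variable cost.
Shutting down limits the loss to fixed cost, $552.

Shut down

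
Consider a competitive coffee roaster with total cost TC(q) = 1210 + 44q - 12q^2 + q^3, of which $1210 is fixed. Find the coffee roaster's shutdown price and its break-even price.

Shutdown price = $8; break-even price = $143

Shutdown price = min AVC. AVC = 44 - 12q + q^2, with vertex at q = 6 and minimum $8.
ATC = 1210/q + 44 - 12q + q^2. Setting dATC/dq = −1210/q^2 − 12 + 2q = 0 gives q = 11 (since 2·11^3 − 12·11^2 = 1210).
min ATC = 1210/11 + 44 − 12·11 + 11^2 = $143. That is the break-even price.
For $8 ≤ P < $143 the firm produces at a loss; below $8 it shuts down.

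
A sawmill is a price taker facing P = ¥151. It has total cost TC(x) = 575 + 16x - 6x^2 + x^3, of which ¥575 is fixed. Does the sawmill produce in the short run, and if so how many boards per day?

Produce at x = 9

From TC, MC = TC'(x) = 16 - 12x + 3x^2 and AVC = VC/x = 16 - 6x + x^2.
The AVC parabola has its vertex at x = 6/2 = 3, where AVC = 16 - 6·3 + 3^2 = ¥7.
P = ¥151 exceeds min AVC = ¥7, so the firm stays open.
P = MC gives -135 - 12x + 3x^2 = 0, with roots -5 and 9. Take the larger (rising MC): x* = 9.
Check: AVC at x = 9 is ¥43 ≤ P, so revenue covers variable cost.
Profit = P·x − TC = 151·9 − 962 = ¥397.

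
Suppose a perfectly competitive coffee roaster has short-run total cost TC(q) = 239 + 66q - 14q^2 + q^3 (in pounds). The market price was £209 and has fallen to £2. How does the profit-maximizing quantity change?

AVC = 66 - 14q + q^2, minimized at q = 7 where min AVC = £17. MC = 66 - 28q + 3q^2.
With P = £209 above the shutdown price, P = MC gives q = 13.
At P = £2 < min AVC = £17, price no longer covers variable cost at any output, so the firm shuts down: q = 0.

Output falls from 13 to 0 (the firm shuts down)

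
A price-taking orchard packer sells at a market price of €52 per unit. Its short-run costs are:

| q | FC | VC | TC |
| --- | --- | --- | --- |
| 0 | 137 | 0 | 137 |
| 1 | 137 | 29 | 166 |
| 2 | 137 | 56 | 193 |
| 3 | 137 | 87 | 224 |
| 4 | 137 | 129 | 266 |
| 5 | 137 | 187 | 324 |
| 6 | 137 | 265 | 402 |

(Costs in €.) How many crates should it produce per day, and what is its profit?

q = 4; profit = -€58

Profit at each row (π = 52q − TC): q=0: -137; q=1: -114; q=2: -89; q=3: -68; q=4: -58; q=5: -64; q=6: -90.
Profit is maximized at q = 4. AVC there is 129/4 = €32.25 ≤ P, so producing beats shutting down (which would give -€137).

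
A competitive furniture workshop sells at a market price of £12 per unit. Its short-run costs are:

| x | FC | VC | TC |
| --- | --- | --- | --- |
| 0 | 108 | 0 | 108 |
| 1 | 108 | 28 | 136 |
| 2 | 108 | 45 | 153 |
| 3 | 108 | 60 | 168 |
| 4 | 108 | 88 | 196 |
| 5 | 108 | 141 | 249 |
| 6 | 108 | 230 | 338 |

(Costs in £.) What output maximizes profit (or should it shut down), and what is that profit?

Compute π = P·x − TC at each output: x=0: -108; x=1: -124; x=2: -129; x=3: -132; x=4: -148; x=5: -189; x=6: -266.
Profit is highest at x = 0. Equivalently, the lowest AVC in the table is 60/3 ≈ £20 at x = 3, and P = £12 falls below it — price never covers variable cost, so the firm shuts down and loses only its fixed cost.

x = 0 (shut down); profit = -£108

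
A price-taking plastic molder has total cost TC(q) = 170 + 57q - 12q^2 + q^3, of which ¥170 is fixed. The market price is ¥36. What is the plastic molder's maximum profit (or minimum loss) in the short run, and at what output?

Profit = -¥72 at q = 7

AVC = 57 - 12q + q^2; min AVC = ¥21 at q = 6. Since P = ¥36 ≥ min AVC, the firm produces.
With MC = 57 - 24q + 3q^2, P = MC on the upward-sloping part at q* = 7.
TR = 36·7 = 252. TC = 170 + 154 = 324. Profit = 252 − 324 = -¥72.
Shutting down would mean losing the fixed cost of ¥170, so operating at a loss of ¥72 is better by ¥98.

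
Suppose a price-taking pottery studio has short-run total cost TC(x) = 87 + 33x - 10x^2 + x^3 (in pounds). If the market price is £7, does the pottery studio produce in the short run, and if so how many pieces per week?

Shut down

Variable cost is VC = 33x - 10x^2 + x^3, so AVC = VC/x = 33 - 10x + x^2 and MC = dTC/dx = 33 - 20x + 3x^2.
The AVC parabola has its vertex at x = 10/2 = 5, where AVC = 33 - 10·5 + 5^2 = £8.
P = £7 lies below min AVC = £8; no output level covers variable cost.
The firm minimizes its loss by shutting down and losing only its fixed cost of £87.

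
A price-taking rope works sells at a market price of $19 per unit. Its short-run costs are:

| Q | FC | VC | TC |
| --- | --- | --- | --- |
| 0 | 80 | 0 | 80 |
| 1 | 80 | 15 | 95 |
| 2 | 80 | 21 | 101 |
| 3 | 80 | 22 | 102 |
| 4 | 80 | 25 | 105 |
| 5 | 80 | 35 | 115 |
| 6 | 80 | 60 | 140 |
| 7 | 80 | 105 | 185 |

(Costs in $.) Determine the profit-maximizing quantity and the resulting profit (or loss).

Q = 5; profit = -$20

Compute π = P·Q − TC at each output: Q=0: -80; Q=1: -76; Q=2: -63; Q=3: -45; Q=4: -29; Q=5: -20; Q=6: -26; Q=7: -52.
Profit is maximized at Q = 5. AVC there is 35/5 = $7 ≤ P, so producing beats shutting down (which would give -$80).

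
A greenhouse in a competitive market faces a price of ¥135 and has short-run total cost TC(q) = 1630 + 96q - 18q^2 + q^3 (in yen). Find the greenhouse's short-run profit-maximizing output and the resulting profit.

Profit = -¥278 at q = 13

AVC = 96 - 18q + q^2; min AVC = ¥15 at q = 9. Since P = ¥135 ≥ min AVC, the firm produces.
MC = 96 - 36q + 3q^2. Setting P = MC and taking the root on the rising branch gives q* = 13.
TR = 135·13 = 1755. TC = 1630 + 403 = 2033. Profit = 1755 − 2033 = -¥278.
By producing, the firm covers all variable cost plus ¥1352 of fixed cost; shutting down would lose the full ¥1630.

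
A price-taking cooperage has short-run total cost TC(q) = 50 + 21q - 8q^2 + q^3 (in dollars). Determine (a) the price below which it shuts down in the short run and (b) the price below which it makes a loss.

Shutdown price = $5; break-even price = $16

AVC = 21 - 8q + q^2; minimized at q = 4, giving min AVC = $5. That is the shutdown price.
ATC = 50/q + 21 - 8q + q^2. Setting dATC/dq = −50/q^2 − 8 + 2q = 0 gives q = 5 (since 2·5^3 − 8·5^2 = 50).
min ATC = 50/5 + 21 − 8·5 + 5^2 = $16. That is the break-even price.
For $5 ≤ P < $16 the firm produces at a loss; below $5 it shuts down.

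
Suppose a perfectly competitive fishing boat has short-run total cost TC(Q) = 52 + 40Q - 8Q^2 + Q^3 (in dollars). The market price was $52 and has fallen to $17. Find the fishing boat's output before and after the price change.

Output falls from 6 to 0 (the firm shuts down)

MC = 40 - 16Q + 3Q^2; the shutdown threshold is min AVC = $24 (at Q = 4).
With P = $52 above the shutdown price, P = MC gives Q = 6.
At P = $17 < min AVC = $24, price no longer covers variable cost at any output, so the firm shuts down: Q = 0.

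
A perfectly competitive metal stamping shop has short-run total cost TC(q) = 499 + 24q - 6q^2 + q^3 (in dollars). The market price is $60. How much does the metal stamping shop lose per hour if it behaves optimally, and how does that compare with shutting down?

AVC = 24 - 6q + q^2; min AVC = $15 at q = 3. Since P = $60 ≥ min AVC, the firm produces.
With MC = 24 - 12q + 3q^2, P = MC on the upward-sloping part at q* = 6.
TR = 60·6 = 360. TC = 499 + 144 = 643. Profit = 360 − 643 = -$283.
That loss of $283 beats the $499 the firm would lose by shutting down; producing recovers $216 of fixed cost.

Profit = -$283 at q = 6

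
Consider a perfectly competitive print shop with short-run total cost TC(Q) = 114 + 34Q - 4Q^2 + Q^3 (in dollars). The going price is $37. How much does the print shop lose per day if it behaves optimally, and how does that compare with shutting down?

Profit = -$96 at Q = 3

AVC = 34 - 4Q + Q^2; min AVC = $30 at Q = 2. Since P = $37 ≥ min AVC, the firm produces.
MC = 34 - 8Q + 3Q^2. Setting P = MC and taking the root on the rising branch gives Q* = 3.
TR = 37·3 = 111. TC = 114 + 93 = 207. Profit = 111 − 207 = -$96.
Shutting down would mean losing the fixed cost of $114, so operating at a loss of $96 is better by $18.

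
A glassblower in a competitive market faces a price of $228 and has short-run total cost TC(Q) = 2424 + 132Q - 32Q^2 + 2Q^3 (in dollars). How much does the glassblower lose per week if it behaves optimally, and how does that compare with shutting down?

Profit = -$120 at Q = 12

AVC = 132 - 32Q + 2Q^2; min AVC = $4 at Q = 8. Since P = $228 ≥ min AVC, the firm produces.
With MC = 132 - 64Q + 6Q^2, P = MC on the upward-sloping part at Q* = 12.
TR = 228·12 = 2736. TC = 2424 + 432 = 2856. Profit = 2736 − 2856 = -$120.
That loss of $120 beats the $2424 the firm would lose by shutting down; producing recovers $2304 of fixed cost.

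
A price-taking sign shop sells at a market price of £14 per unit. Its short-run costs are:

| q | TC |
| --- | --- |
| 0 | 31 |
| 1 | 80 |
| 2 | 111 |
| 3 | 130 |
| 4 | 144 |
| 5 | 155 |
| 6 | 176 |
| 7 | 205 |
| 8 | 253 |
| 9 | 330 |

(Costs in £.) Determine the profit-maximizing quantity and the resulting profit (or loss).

Compute π = P·q − TC at each output: q=0: -31; q=1: -66; q=2: -83; q=3: -88; q=4: -88; q=5: -85; q=6: -92; q=7: -107; q=8: -141; q=9: -204.
Profit is highest at q = 0. Equivalently, the lowest AVC in the table is 145/6 ≈ £24.17 at q = 6, and P = £14 falls below it — price never covers variable cost, so the firm shuts down and loses only its fixed cost.

q = 0 (shut down); profit = -£31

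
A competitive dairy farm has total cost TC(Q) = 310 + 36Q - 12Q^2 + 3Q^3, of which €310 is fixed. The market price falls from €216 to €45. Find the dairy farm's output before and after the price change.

AVC = 36 - 12Q + 3Q^2, minimized at Q = 2 where min AVC = €24. MC = 36 - 24Q + 9Q^2.
At P = €216 ≥ min AVC, set P = MC on the rising branch: Q = 6.
At P = €45 ≥ min AVC, set P = MC: Q = 3. The firm stays open but cuts output.

Output falls from 6 to 3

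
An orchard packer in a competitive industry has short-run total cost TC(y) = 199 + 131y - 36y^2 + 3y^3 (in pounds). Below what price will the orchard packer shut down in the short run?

£23 per unit

The shutdown price is the minimum of AVC. VC = 131y - 36y^2 + 3y^3, so AVC = 131 - 36y + 3y^2.
dAVC/dy = -36 + 6y = 0 gives y = 6. min AVC = 131 - 36·6 + 3·6^2 = 23.
So the shutdown price is £23.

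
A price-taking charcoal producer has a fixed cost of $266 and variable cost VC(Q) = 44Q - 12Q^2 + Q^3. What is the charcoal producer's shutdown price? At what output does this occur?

The shutdown price is the minimum of AVC. VC = 44Q - 12Q^2 + Q^3, so AVC = 44 - 12Q + Q^2.
At the minimum of AVC, MC = AVC. MC = 44 - 24Q + 3Q^2; setting MC = AVC gives 2Q^2 - 12Q = 0, so Q = 6. min AVC = 8.
For P < $8 the firm produces nothing.

$8 per unit, at Q = 6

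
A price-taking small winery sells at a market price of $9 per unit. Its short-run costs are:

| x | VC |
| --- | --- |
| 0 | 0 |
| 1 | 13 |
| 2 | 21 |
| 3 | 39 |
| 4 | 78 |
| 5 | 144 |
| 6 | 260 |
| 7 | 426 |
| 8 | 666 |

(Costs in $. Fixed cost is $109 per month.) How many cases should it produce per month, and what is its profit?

x = 0 (shut down); profit = -$109

Tabulate TR − TC: x=0: -109; x=1: -113; x=2: -112; x=3: -121; x=4: -151; x=5: -208; x=6: -315; x=7: -472; x=8: -703.
Profit is highest at x = 0. Equivalently, the lowest AVC in the table is 21/2 ≈ $10.50 at x = 2, and P = $9 falls below it — price never covers variable cost, so the firm shuts down and loses only its fixed cost.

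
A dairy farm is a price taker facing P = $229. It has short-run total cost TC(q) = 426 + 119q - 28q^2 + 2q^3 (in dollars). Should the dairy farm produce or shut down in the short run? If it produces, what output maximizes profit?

Strip out fixed cost: VC = 119q - 28q^2 + 2q^3. Then AVC = 119 - 28q + 2q^2 and MC = 119 - 56q + 6q^2.
AVC hits its minimum where MC = AVC, at q = 7, giving min AVC = 119 - 28·7 + 2·7^2 = $21.
P = $229 exceeds min AVC = $21, so the firm stays open.
Solving P = MC: -110 - 56q + 6q^2 = 0 ⇒ q = -5/3 or 11. On the upward-sloping branch, q* = 11.
Check: AVC at q = 11 is $53 ≤ P, so revenue covers variable cost.
Profit = P·q − TC = 229·11 − 1009 = $1510.

Produce at q = 11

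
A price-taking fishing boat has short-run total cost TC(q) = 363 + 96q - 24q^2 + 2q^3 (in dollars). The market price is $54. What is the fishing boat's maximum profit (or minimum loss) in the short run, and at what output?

AVC = 96 - 24q + 2q^2 has its minimum $24 at q = 6; price $54 clears that bar, so the firm operates.
With MC = 96 - 48q + 6q^2, P = MC on the upward-sloping part at q* = 7.
TR = 54·7 = 378. TC = 363 + 182 = 545. Profit = 378 − 545 = -$167.
That loss of $167 beats the $363 the firm would lose by shutting down; producing recovers $196 of fixed cost.

Profit = -$167 at q = 7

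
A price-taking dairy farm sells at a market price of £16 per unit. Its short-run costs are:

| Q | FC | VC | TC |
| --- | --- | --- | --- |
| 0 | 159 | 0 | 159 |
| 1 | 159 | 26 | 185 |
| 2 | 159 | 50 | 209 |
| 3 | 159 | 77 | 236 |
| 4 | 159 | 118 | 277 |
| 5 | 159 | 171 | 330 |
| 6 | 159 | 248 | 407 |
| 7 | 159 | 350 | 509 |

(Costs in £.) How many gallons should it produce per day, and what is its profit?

Compute π = P·Q − TC at each output: Q=0: -159; Q=1: -169; Q=2: -177; Q=3: -188; Q=4: -213; Q=5: -250; Q=6: -311; Q=7: -397.
Profit is highest at Q = 0. Equivalently, the lowest AVC in the table is 50/2 ≈ £25 at Q = 2, and P = £16 falls below it — price never covers variable cost, so the firm shuts down and loses only its fixed cost.

Q = 0 (shut down); profit = -£159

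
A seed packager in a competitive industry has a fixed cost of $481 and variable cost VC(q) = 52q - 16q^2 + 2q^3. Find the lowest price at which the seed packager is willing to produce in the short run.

Short-run supply begins at min AVC. From VC = 52q - 16q^2 + 2q^3, AVC = 52 - 16q + 2q^2.
dAVC/dq = -16 + 4q = 0 gives q = 4. min AVC = 52 - 16·4 + 2·4^2 = 20.
The firm shuts down for any P below $20.

$20 per unit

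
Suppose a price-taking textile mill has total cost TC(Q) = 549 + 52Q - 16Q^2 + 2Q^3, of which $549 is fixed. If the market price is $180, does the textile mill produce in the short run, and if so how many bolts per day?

From TC, MC = TC'(Q) = 52 - 32Q + 6Q^2 and AVC = VC/Q = 52 - 16Q + 2Q^2.
AVC is minimized where dAVC/dQ = -16 + 4Q = 0, at Q = 4; min AVC = 52 - 16·4 + 2·4^2 = $20.
Since P = $180 ≥ min AVC = $20, price covers variable cost and the firm should produce.
Solving P = MC: -128 - 32Q + 6Q^2 = 0 ⇒ Q = -8/3 or 8. On the upward-sloping branch, Q* = 8.
Check: AVC at Q = 8 is $52 ≤ P, so revenue covers variable cost.
Profit = P·Q − TC = 180·8 − 965 = $475.

Produce at Q = 8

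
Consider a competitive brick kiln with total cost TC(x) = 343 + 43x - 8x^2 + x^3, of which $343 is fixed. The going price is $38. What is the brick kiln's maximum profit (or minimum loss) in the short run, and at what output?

Profit = -$293 at x = 5

AVC = 43 - 8x + x^2 has its minimum $27 at x = 4; price $38 clears that bar, so the firm operates.
MC = 43 - 16x + 3x^2. Setting P = MC and taking the root on the rising branch gives x* = 5.
TR = 38·5 = 190. TC = 343 + 140 = 483. Profit = 190 − 483 = -$293.
By producing, the firm covers all variable cost plus $50 of fixed cost; shutting down would lose the full $343.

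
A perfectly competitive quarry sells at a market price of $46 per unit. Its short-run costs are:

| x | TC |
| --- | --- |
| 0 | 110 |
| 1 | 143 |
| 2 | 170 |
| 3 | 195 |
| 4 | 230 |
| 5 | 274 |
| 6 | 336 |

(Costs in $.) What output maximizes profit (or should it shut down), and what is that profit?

x = 5; profit = -$44

Compute π = P·x − TC at each output: x=0: -110; x=1: -97; x=2: -78; x=3: -57; x=4: -46; x=5: -44; x=6: -60.
Profit is maximized at x = 5. AVC there is 164/5 = $32.80 ≤ P, so producing beats shutting down (which would give -$110).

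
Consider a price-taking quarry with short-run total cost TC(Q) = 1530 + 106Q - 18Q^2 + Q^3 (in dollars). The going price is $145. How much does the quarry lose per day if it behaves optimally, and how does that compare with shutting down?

AVC = 106 - 18Q + Q^2 has its minimum $25 at Q = 9; price $145 clears that bar, so the firm operates.
With MC = 106 - 36Q + 3Q^2, P = MC on the upward-sloping part at Q* = 13.
TR = 145·13 = 1885. TC = 1530 + 533 = 2063. Profit = 1885 − 2063 = -$178.
By producing, the firm covers all variable cost plus $1352 of fixed cost; shutting down would lose the full $1530.

Profit = -$178 at Q = 13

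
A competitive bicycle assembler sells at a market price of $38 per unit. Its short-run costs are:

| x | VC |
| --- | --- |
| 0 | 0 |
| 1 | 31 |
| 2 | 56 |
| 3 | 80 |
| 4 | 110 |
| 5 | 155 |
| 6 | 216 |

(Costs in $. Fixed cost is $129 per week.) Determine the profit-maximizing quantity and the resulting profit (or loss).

x = 4; profit = -$87

Profit at each row (π = 38x − TC): x=0: -129; x=1: -122; x=2: -109; x=3: -95; x=4: -87; x=5: -94; x=6: -117.
Profit is maximized at x = 4. AVC there is 110/4 = $27.50 ≤ P, so producing beats shutting down (which would give -$129).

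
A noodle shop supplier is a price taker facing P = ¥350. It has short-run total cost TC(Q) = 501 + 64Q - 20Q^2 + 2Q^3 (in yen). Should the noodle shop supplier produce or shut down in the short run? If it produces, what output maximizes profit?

Variable cost is VC = 64Q - 20Q^2 + 2Q^3, so AVC = VC/Q = 64 - 20Q + 2Q^2 and MC = dTC/dQ = 64 - 40Q + 6Q^2.
AVC hits its minimum where MC = AVC, at Q = 5, giving min AVC = 64 - 20·5 + 2·5^2 = ¥14.
Because ¥350 ≥ ¥14, revenue can cover variable cost; the firm operates.
P = MC gives -286 - 40Q + 6Q^2 = 0, with roots -13/3 and 11. Take the larger (rising MC): Q* = 11.
Check: AVC at Q = 11 is ¥86 ≤ P, so revenue covers variable cost.
Profit = P·Q − TC = 350·11 − 1447 = ¥2403.

Produce at Q = 11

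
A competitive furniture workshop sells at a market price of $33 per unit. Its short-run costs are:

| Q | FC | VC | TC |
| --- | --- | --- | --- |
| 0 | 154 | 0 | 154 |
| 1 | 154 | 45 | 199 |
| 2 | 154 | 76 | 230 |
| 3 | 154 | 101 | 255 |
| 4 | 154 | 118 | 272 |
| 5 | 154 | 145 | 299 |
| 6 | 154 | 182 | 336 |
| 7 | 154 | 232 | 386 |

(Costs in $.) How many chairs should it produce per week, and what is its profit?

Compute π = P·Q − TC at each output: Q=0: -154; Q=1: -166; Q=2: -164; Q=3: -156; Q=4: -140; Q=5: -134; Q=6: -138; Q=7: -155.
Profit is maximized at Q = 5. AVC there is 145/5 = $29 ≤ P, so producing beats shutting down (which would give -$154).

Q = 5; profit = -$134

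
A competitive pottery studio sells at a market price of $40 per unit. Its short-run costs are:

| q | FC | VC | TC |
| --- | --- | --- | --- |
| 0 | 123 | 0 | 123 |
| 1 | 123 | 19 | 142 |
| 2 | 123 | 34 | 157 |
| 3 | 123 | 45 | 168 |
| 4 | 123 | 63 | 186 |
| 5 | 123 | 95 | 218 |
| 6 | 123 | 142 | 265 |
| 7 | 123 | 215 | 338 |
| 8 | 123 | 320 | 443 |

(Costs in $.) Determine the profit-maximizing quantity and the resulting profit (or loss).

q = 5; profit = -$18

Compute π = P·q − TC at each output: q=0: -123; q=1: -102; q=2: -77; q=3: -48; q=4: -26; q=5: -18; q=6: -25; q=7: -58; q=8: -123.
Profit is maximized at q = 5. AVC there is 95/5 = $19 ≤ P, so producing beats shutting down (which would give -$123).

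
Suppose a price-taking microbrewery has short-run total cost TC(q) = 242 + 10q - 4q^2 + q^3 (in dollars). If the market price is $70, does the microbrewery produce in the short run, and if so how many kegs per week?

Variable cost is VC = 10q - 4q^2 + q^3, so AVC = VC/q = 10 - 4q + q^2 and MC = dTC/dq = 10 - 8q + 3q^2.
AVC hits its minimum where MC = AVC, at q = 2, giving min AVC = 10 - 4·2 + 2^2 = $6.
Because $70 ≥ $6, revenue can cover variable cost; the firm operates.
P = MC gives -60 - 8q + 3q^2 = 0, with roots -10/3 and 6. Take the larger (rising MC): q* = 6.
Check: AVC at q = 6 is $22 ≤ P, so revenue covers variable cost.
Profit = P·q − TC = 70·6 − 374 = $46.

Produce at q = 6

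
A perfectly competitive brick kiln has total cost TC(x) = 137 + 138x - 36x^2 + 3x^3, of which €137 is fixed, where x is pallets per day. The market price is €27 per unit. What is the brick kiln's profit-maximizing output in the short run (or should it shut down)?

From TC, MC = TC'(x) = 138 - 72x + 9x^2 and AVC = VC/x = 138 - 36x + 3x^2.
AVC hits its minimum where MC = AVC, at x = 6, giving min AVC = 138 - 36·6 + 3·6^2 = €30.
With P < min AVC (€27 < €30), every unit sold adds to the loss.
Best response: produce nothing and absorb the €137 fixed cost.

Shut down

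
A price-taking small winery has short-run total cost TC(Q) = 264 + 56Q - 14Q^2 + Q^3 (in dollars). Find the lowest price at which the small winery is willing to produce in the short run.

$7 per unit

The shutdown price is the minimum of AVC. VC = 56Q - 14Q^2 + Q^3, so AVC = 56 - 14Q + Q^2.
dAVC/dQ = -14 + 2Q = 0 gives Q = 7. min AVC = 56 - 14·7 + 7^2 = 7.
For P < $7 the firm produces nothing.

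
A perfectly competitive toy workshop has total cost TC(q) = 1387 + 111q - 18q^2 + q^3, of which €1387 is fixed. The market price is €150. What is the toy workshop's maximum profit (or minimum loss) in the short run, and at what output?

Profit = -€35 at q = 13

AVC = 111 - 18q + q^2 has its minimum €30 at q = 9; price €150 clears that bar, so the firm operates.
With MC = 111 - 36q + 3q^2, P = MC on the upward-sloping part at q* = 13.
TR = 150·13 = 1950. TC = 1387 + 598 = 1985. Profit = 1950 − 1985 = -€35.
That loss of €35 beats the €1387 the firm would lose by shutting down; producing recovers €1352 of fixed cost.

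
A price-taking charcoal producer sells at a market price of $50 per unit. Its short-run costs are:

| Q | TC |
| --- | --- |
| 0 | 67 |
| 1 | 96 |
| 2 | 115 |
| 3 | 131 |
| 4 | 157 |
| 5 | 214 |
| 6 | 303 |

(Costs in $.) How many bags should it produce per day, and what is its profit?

Compute π = P·Q − TC at each output: Q=0: -67; Q=1: -46; Q=2: -15; Q=3: 19; Q=4: 43; Q=5: 36; Q=6: -3.
Profit is maximized at Q = 4. AVC there is 90/4 = $22.50 ≤ P, so producing beats shutting down (which would give -$67).

Q = 4; profit = $43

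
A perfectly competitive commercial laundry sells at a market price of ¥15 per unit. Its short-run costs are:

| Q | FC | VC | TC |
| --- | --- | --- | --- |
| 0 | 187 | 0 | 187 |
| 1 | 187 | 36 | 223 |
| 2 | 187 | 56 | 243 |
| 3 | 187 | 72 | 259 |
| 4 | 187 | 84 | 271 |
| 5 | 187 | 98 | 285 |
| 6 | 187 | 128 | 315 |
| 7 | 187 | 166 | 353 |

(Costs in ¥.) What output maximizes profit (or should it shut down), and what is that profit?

Q = 0 (shut down); profit = -¥187

Compute π = P·Q − TC at each output: Q=0: -187; Q=1: -208; Q=2: -213; Q=3: -214; Q=4: -211; Q=5: -210; Q=6: -225; Q=7: -248.
Profit is highest at Q = 0. Equivalently, the lowest AVC in the table is 98/5 ≈ ¥19.60 at Q = 5, and P = ¥15 falls below it — price never covers variable cost, so the firm shuts down and loses only its fixed cost.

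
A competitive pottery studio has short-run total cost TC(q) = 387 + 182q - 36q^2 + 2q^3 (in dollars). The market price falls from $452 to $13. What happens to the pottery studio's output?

MC = 182 - 72q + 6q^2; the shutdown threshold is min AVC = $20 (at q = 9).
At P = $452 ≥ min AVC, set P = MC on the rising branch: q = 15.
At P = $13 < min AVC = $20, price no longer covers variable cost at any output, so the firm shuts down: q = 0.

Output falls from 15 to 0 (the firm shuts down)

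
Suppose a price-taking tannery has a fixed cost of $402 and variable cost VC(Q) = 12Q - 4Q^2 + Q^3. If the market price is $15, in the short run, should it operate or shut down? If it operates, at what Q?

Variable cost is VC = 12Q - 4Q^2 + Q^3, so AVC = VC/Q = 12 - 4Q + Q^2 and MC = dTC/dQ = 12 - 8Q + 3Q^2.
AVC hits its minimum where MC = AVC, at Q = 2, giving min AVC = 12 - 4·2 + 2^2 = $8.
Because $15 ≥ $8, revenue can cover variable cost; the firm operates.
P = MC gives -3 - 8Q + 3Q^2 = 0, with roots -1/3 and 3. Take the larger (rising MC): Q* = 3.
Check: AVC at Q = 3 is $9 ≤ P, so revenue covers variable cost.
Profit = P·Q − TC = 15·3 − 429 = -$384, a loss, but smaller than the $402 fixed cost the firm would lose by shutting down.

Produce at Q = 3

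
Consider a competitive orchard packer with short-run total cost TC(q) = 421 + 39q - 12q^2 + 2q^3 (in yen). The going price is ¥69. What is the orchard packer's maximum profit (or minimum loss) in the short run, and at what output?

Profit = -¥221 at q = 5

AVC = 39 - 12q + 2q^2 has its minimum ¥21 at q = 3; price ¥69 clears that bar, so the firm operates.
With MC = 39 - 24q + 6q^2, P = MC on the upward-sloping part at q* = 5.
TR = 69·5 = 345. TC = 421 + 145 = 566. Profit = 345 − 566 = -¥221.
By producing, the firm covers all variable cost plus ¥200 of fixed cost; shutting down would lose the full ¥421.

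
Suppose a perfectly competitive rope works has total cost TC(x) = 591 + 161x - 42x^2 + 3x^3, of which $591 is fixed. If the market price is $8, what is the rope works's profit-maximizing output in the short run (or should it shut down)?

Strip out fixed cost: VC = 161x - 42x^2 + 3x^3. Then AVC = 161 - 42x + 3x^2 and MC = 161 - 84x + 9x^2.
The AVC parabola has its vertex at x = 42/6 = 7, where AVC = 161 - 42·7 + 3·7^2 = $14.
P = $8 lies below min AVC = $14; no output level covers variable cost.
Best response: produce nothing and absorb the $591 fixed cost.

Shut down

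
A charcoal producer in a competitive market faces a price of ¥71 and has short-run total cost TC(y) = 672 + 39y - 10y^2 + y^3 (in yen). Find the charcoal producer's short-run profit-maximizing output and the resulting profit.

Profit = -¥288 at y = 8

AVC = 39 - 10y + y^2; min AVC = ¥14 at y = 5. Since P = ¥71 ≥ min AVC, the firm produces.
MC = 39 - 20y + 3y^2. Setting P = MC and taking the root on the rising branch gives y* = 8.
TR = 71·8 = 568. TC = 672 + 184 = 856. Profit = 568 − 856 = -¥288.
By producing, the firm covers all variable cost plus ¥384 of fixed cost; shutting down would lose the full ¥672.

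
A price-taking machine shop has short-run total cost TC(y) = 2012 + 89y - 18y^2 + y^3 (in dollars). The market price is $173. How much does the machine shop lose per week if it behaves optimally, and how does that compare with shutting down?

AVC = 89 - 18y + y^2; min AVC = $8 at y = 9. Since P = $173 ≥ min AVC, the firm produces.
MC = 89 - 36y + 3y^2. Setting P = MC and taking the root on the rising branch gives y* = 14.
TR = 173·14 = 2422. TC = 2012 + 462 = 2474. Profit = 2422 − 2474 = -$52.
Shutting down would mean losing the fixed cost of $2012, so operating at a loss of $52 is better by $1960.

Profit = -$52 at y = 14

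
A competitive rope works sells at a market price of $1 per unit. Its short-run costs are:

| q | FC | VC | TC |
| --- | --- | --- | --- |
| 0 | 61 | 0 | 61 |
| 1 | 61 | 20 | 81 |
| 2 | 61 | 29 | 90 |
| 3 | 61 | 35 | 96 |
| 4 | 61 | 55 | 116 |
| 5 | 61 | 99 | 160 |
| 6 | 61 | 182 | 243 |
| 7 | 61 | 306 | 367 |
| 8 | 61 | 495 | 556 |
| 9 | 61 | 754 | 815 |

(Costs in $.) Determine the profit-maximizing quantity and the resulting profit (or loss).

Profit at each row (π = 1q − TC): q=0: -61; q=1: -80; q=2: -88; q=3: -93; q=4: -112; q=5: -155; q=6: -237; q=7: -360; q=8: -548; q=9: -806.
Profit is highest at q = 0. Equivalently, the lowest AVC in the table is 35/3 ≈ $11.67 at q = 3, and P = $1 falls below it — price never covers variable cost, so the firm shuts down and loses only its fixed cost.

q = 0 (shut down); profit = -$61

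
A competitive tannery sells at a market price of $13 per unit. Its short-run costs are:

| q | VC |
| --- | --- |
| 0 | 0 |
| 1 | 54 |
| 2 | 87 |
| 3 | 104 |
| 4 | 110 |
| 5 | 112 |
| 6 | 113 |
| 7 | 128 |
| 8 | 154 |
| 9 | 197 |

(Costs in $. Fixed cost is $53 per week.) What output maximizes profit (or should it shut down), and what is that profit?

Tabulate TR − TC: q=0: -53; q=1: -94; q=2: -114; q=3: -118; q=4: -111; q=5: -100; q=6: -88; q=7: -90; q=8: -103; q=9: -133.
Profit is highest at q = 0. Equivalently, the lowest AVC in the table is 128/7 ≈ $18.29 at q = 7, and P = $13 falls below it — price never covers variable cost, so the firm shuts down and loses only its fixed cost.

q = 0 (shut down); profit = -$53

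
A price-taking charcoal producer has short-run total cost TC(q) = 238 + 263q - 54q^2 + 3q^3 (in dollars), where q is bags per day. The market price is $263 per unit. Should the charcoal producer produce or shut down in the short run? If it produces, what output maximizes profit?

Strip out fixed cost: VC = 263q - 54q^2 + 3q^3. Then AVC = 263 - 54q + 3q^2 and MC = 263 - 108q + 9q^2.
AVC hits its minimum where MC = AVC, at q = 9, giving min AVC = 263 - 54·9 + 3·9^2 = $20.
P = $263 exceeds min AVC = $20, so the firm stays open.
Solving P = MC: -108q + 9q^2 = 0 ⇒ q = 0 or 12. On the upward-sloping branch, q* = 12.
Check: AVC at q = 12 is $47 ≤ P, so revenue covers variable cost.
Profit = P·q − TC = 263·12 − 802 = $2354.

Produce at q = 12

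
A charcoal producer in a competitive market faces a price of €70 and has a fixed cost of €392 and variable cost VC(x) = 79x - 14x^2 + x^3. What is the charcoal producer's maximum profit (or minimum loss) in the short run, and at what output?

Profit = -€68 at x = 9

AVC = 79 - 14x + x^2 has its minimum €30 at x = 7; price €70 clears that bar, so the firm operates.
With MC = 79 - 28x + 3x^2, P = MC on the upward-sloping part at x* = 9.
TR = 70·9 = 630. TC = 392 + 306 = 698. Profit = 630 − 698 = -€68.
Shutting down would mean losing the fixed cost of €392, so operating at a loss of €68 is better by €324.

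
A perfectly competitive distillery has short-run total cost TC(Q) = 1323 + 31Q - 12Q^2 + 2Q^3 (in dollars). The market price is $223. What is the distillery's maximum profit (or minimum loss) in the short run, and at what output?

Profit = -$43 at Q = 8

AVC = 31 - 12Q + 2Q^2; min AVC = $13 at Q = 3. Since P = $223 ≥ min AVC, the firm produces.
MC = 31 - 24Q + 6Q^2. Setting P = MC and taking the root on the rising branch gives Q* = 8.
TR = 223·8 = 1784. TC = 1323 + 504 = 1827. Profit = 1784 − 1827 = -$43.
Shutting down would mean losing the fixed cost of $1323, so operating at a loss of $43 is better by $1280.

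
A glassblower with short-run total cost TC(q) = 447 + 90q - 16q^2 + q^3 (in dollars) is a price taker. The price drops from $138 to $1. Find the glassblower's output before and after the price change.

Output falls from 12 to 0 (the firm shuts down)

AVC = 90 - 16q + q^2, minimized at q = 8 where min AVC = $26. MC = 90 - 32q + 3q^2.
At P = $138 ≥ min AVC, set P = MC on the rising branch: q = 12.
At P = $1 < min AVC = $26, price no longer covers variable cost at any output, so the firm shuts down: q = 0.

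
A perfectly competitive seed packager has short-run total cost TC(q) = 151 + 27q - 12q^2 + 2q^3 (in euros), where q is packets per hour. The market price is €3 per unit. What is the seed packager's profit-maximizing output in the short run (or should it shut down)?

Variable cost is VC = 27q - 12q^2 + 2q^3, so AVC = VC/q = 27 - 12q + 2q^2 and MC = dTC/dq = 27 - 24q + 6q^2.
The AVC parabola has its vertex at q = 12/4 = 3, where AVC = 27 - 12·3 + 2·3^2 = €9.
With P < min AVC (€3 < €9), every unit sold adds to the loss.
Shutting down limits the loss to fixed cost, €151.

Shut down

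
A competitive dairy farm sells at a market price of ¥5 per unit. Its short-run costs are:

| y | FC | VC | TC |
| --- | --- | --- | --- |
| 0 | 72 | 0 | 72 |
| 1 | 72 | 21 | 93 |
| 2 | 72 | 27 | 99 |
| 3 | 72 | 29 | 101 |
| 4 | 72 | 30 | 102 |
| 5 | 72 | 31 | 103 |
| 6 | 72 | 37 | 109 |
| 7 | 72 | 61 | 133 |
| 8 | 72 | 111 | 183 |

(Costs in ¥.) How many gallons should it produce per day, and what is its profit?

Tabulate TR − TC: y=0: -72; y=1: -88; y=2: -89; y=3: -86; y=4: -82; y=5: -78; y=6: -79; y=7: -98; y=8: -143.
Profit is highest at y = 0. Equivalently, the lowest AVC in the table is 37/6 ≈ ¥6.17 at y = 6, and P = ¥5 falls below it — price never covers variable cost, so the firm shuts down and loses only its fixed cost.

y = 0 (shut down); profit = -¥72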